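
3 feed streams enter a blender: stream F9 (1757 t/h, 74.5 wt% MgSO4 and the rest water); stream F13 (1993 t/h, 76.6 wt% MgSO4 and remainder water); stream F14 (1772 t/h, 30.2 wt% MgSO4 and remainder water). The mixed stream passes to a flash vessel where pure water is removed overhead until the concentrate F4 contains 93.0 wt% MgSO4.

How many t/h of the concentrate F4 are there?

3624 t/h

MgSO4 entering = 1757×0.745 + 1993×0.766 + 1772×0.302 = 3370.7 t/h.
All MgSO4 reports to F4, so F4 = 3370.7/0.930 = 3624.5 t/h.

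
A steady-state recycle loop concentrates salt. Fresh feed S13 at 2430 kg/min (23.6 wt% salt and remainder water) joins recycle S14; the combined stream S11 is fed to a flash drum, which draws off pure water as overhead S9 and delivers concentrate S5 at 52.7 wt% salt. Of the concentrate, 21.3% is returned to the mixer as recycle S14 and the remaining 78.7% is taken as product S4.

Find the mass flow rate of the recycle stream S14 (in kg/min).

294.5 kg/min

Overall salt balance (none leaves overhead): salt in fresh feed = salt in product, i.e. 2430×0.236 = (1−0.213)·S5·0.527.
S5 = 573.48/(0.527×0.787) = 1382.7 kg/min.
Recycle S14 = 0.213×1382.7 = 294.52 kg/min.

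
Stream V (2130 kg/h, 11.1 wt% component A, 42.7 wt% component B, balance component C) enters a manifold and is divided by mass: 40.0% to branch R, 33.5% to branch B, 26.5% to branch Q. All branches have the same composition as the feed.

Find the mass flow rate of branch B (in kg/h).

Branch B flow = 0.335×2130 = 713.55 kg/h.

713.6 kg/h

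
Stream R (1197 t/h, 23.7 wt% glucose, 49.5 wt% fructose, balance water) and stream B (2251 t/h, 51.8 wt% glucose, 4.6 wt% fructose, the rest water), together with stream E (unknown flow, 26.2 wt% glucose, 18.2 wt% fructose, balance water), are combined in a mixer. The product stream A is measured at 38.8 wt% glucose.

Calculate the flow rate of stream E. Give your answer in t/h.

888 t/h

Let E be the unknown flow. Total out = 3448 + E.
glucose balance: 1449.7 + 0.262·E = 0.388·(3448 + E)
(0.262 − 0.388)·E = 0.388×3448 − 1449.7 = -111.88
E = -111.88 / -0.126 = 887.96 t/h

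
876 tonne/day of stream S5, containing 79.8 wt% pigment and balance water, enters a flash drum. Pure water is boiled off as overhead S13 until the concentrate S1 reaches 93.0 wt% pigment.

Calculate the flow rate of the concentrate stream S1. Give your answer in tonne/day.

pigment is conserved: 876×0.798 = 699.05 tonne/day all reports to the concentrate.
Concentrate = 699.05/(target fraction) = 751.66 tonne/day.

751.7 tonne/day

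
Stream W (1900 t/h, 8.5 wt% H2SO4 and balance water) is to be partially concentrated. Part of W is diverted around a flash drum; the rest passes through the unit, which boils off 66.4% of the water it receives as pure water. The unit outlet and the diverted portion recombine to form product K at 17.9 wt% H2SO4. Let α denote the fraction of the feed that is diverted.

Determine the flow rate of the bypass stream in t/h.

All 1900×0.085 = 161.5 t/h of H2SO4 reaches K, so K = 161.5/0.179 = 902.23 t/h and vapour = 997.77 t/h.
The evaporator receives (1−α)·1900 of feed at 0.915 water and removes 0.664 of that water:
0.664×0.915×(1−α)×1900 = 997.77
(1−α) = 997.77/1154.4 = 0.8643;  α = 0.1357.
Bypass flow = 0.1357×1900 = 257.75 t/h.

257.8 t/h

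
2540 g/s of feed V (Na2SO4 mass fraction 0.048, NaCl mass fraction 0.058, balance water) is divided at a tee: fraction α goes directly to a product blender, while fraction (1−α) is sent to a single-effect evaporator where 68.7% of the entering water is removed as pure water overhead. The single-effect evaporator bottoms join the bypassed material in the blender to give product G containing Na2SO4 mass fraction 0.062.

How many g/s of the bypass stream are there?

All 2540×0.048 = 121.92 g/s of Na2SO4 reaches G, so G = 121.92/0.062 = 1966.5 g/s and vapour = 573.55 g/s.
The evaporator receives (1−α)·2540 of feed at 0.894 water and removes 0.687 of that water:
0.687×0.894×(1−α)×2540 = 573.55
(1−α) = 573.55/1560 = 0.3677;  α = 0.6323.
Bypass flow = 0.6323×2540 = 1606.2 g/s.

1606 g/s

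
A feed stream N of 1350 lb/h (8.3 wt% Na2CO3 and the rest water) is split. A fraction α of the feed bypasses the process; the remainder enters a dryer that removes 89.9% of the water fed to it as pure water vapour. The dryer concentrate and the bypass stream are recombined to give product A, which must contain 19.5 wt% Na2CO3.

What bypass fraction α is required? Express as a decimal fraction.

0.303

All 1350×0.083 = 112.05 lb/h of Na2CO3 reaches A, so A = 112.05/0.195 = 574.62 lb/h and vapour = 775.38 lb/h.
The evaporator receives (1−α)·1350 of feed at 0.917 water and removes 0.899 of that water:
0.899×0.917×(1−α)×1350 = 775.38
(1−α) = 775.38/1112.9 = 0.6967;  α = 0.3033.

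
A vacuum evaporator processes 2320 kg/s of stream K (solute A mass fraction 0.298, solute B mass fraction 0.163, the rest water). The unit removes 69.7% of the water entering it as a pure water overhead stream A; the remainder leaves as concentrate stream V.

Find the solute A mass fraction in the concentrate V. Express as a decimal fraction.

solute A is not removed: 2320×0.298 = 691.36 kg/s of solute A enters V.
water entering = 2320×0.539 = 1250.5 kg/s; overhead removed = 0.697×1250.5 = 871.58 kg/s.
Concentrate = 2320 − 871.58 = 1448.4 kg/s.
Mass fraction = 691.36/1448.4 = 0.477.

0.477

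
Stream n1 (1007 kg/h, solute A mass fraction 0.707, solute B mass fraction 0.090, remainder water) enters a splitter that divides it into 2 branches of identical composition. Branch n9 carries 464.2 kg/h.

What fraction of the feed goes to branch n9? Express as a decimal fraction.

Fraction to n9 = 464.2/1007 = 0.4610.

0.461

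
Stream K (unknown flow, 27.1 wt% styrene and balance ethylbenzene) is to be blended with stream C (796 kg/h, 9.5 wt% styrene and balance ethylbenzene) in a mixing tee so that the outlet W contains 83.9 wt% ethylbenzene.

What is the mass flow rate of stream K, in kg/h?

Let K be the unknown flow. Total out = 796 + K.
ethylbenzene balance: 720.38 + 0.729·K = 0.839·(796 + K)
(0.729 − 0.839)·K = 0.839×796 − 720.38 = -52.536
K = -52.536 / -0.110 = 477.6 kg/h

477.6 kg/h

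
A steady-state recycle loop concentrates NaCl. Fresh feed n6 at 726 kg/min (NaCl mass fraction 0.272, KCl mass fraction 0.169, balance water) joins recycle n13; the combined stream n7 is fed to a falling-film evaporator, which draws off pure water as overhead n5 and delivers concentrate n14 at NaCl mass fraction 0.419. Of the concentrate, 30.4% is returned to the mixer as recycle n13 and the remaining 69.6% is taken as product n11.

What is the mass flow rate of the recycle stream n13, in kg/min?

Overall NaCl balance (none leaves overhead): NaCl in fresh feed = NaCl in product, i.e. 726×0.272 = (1−0.304)·n14·0.419.
n14 = 197.47/(0.419×0.696) = 677.15 kg/min.
Recycle n13 = 0.304×677.15 = 205.85 kg/min.

205.9 kg/min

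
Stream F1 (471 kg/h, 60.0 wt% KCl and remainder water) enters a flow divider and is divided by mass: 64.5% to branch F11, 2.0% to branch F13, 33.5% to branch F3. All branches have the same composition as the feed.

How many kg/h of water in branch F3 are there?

63.11 kg/h

Branch F3 total = 0.335×471 = 157.78 kg/h.
water in F3 = 0.400×157.78 = 63.114 kg/h.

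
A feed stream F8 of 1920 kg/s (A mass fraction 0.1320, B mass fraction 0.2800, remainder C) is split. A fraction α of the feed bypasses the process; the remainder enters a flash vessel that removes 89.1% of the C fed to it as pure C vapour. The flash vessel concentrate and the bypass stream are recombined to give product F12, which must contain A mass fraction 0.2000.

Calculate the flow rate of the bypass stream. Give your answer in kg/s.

674 kg/s

All 1920×0.132 = 253.44 kg/s of A reaches F12, so F12 = 253.44/0.200 = 1267.2 kg/s and vapour = 652.8 kg/s.
The evaporator receives (1−α)·1920 of feed at 0.588 C and removes 0.891 of that C:
0.891×0.588×(1−α)×1920 = 652.8
(1−α) = 652.8/1005.9 = 0.6490;  α = 0.3510.
Bypass flow = 0.3510×1920 = 673.98 kg/s.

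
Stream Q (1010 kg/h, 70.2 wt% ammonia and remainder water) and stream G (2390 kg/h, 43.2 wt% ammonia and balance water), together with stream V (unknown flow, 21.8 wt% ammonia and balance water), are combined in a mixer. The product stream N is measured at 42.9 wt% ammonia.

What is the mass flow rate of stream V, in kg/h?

1341 kg/h

Let V be the unknown flow. Total out = 3400 + V.
ammonia balance: 1741.5 + 0.218·V = 0.429·(3400 + V)
(0.218 − 0.429)·V = 0.429×3400 − 1741.5 = -282.9
V = -282.9 / -0.211 = 1340.8 kg/h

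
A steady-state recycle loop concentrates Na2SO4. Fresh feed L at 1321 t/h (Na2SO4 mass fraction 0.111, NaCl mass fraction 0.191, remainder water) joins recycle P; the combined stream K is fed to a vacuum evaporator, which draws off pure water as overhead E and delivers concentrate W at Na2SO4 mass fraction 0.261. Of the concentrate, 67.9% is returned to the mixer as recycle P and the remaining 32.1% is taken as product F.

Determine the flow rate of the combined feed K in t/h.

2509 t/h

Overall Na2SO4 balance (none leaves overhead): Na2SO4 in fresh feed = Na2SO4 in product, i.e. 1321×0.111 = (1−0.679)·W·0.261.
W = 146.63/(0.261×0.321) = 1750.2 t/h.
Recycle P = 0.679×1750.2 = 1188.4 t/h.
Combined feed K = 1321 + 1188.4 = 2509.4 t/h.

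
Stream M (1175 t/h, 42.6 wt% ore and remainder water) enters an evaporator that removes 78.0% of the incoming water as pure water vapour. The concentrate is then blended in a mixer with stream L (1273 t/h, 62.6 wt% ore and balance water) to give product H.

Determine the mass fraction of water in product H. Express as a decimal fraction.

0.325

Vapour removed = 0.780×0.574×1175 = 526.07 t/h; concentrate = 648.93 t/h.
water reaching the mixer = 148.38 (from concentrate) + 1273×0.374 = 624.48 t/h.
Product flow = 648.93 + 1273 = 1921.9 t/h; water fraction = 0.325.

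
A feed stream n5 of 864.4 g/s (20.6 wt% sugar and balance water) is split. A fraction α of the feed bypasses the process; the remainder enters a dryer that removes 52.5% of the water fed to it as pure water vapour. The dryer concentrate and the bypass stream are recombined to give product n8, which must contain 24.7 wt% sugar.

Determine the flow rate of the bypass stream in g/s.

520.2 g/s

All 864.4×0.206 = 178.07 g/s of sugar reaches n8, so n8 = 178.07/0.247 = 720.92 g/s and vapour = 143.48 g/s.
The evaporator receives (1−α)·864.4 of feed at 0.794 water and removes 0.525 of that water:
0.525×0.794×(1−α)×864.4 = 143.48
(1−α) = 143.48/360.33 = 0.3982;  α = 0.6018.
Bypass flow = 0.6018×864.4 = 520.19 g/s.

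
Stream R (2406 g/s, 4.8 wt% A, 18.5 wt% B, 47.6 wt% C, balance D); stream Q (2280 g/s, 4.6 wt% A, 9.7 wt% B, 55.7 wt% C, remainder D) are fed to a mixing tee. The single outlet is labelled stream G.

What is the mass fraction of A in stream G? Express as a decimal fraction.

0.0470

Total flow out = 2406 + 2280 = 4686 g/s.
A in = 2406×0.048 + 2280×0.046 = 220.37 g/s.
A mass fraction in G = 220.37/4686 = 0.0470.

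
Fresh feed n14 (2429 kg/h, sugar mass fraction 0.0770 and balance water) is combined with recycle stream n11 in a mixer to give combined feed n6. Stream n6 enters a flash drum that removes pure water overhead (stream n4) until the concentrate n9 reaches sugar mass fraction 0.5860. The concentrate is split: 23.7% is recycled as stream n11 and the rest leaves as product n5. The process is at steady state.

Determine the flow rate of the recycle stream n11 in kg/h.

99.14 kg/h

Overall sugar balance (none leaves overhead): sugar in fresh feed = sugar in product, i.e. 2429×0.077 = (1−0.237)·n9·0.586.
n9 = 187.03/(0.586×0.763) = 418.31 kg/h.
Recycle n11 = 0.237×418.31 = 99.139 kg/h.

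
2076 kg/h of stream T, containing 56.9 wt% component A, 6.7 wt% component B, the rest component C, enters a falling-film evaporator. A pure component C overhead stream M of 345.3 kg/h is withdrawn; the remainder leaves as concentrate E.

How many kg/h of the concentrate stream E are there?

1731 kg/h

Concentrate = 2076 − 345.3 = 1730.7 kg/h.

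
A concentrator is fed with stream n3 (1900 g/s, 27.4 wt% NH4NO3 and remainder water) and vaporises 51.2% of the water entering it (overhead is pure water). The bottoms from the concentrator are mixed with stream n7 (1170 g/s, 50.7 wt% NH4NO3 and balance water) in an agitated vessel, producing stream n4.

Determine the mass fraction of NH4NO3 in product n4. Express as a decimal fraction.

0.471

Vapour removed = 0.512×0.726×1900 = 706.25 g/s; concentrate = 1193.7 g/s.
NH4NO3 reaching the mixer = 520.6 (from concentrate) + 1170×0.507 = 1113.8 g/s.
Product flow = 1193.7 + 1170 = 2363.7 g/s; NH4NO3 fraction = 0.471.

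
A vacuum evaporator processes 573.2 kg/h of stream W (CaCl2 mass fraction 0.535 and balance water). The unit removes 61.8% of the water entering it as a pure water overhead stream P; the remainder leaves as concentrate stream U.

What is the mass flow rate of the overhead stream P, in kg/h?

164.7 kg/h

water entering = 573.2×0.465 = 266.54 kg/h; overhead removed = 0.618×266.54 = 164.72 kg/h.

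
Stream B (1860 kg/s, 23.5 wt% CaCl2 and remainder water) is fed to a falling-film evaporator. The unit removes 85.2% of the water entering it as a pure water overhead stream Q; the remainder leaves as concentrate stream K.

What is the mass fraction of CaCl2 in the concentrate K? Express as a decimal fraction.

CaCl2 is not removed: 1860×0.235 = 437.1 kg/s of CaCl2 enters K.
water entering = 1860×0.765 = 1422.9 kg/s; overhead removed = 0.852×1422.9 = 1212.3 kg/s.
Concentrate = 1860 − 1212.3 = 647.69 kg/s.
Mass fraction = 437.1/647.69 = 0.675.

0.675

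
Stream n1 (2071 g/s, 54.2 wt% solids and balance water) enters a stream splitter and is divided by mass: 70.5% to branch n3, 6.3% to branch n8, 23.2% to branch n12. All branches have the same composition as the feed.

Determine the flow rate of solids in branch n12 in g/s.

260.4 g/s

Branch n12 total = 0.232×2071 = 480.47 g/s.
solids in n12 = 0.542×480.47 = 260.42 g/s.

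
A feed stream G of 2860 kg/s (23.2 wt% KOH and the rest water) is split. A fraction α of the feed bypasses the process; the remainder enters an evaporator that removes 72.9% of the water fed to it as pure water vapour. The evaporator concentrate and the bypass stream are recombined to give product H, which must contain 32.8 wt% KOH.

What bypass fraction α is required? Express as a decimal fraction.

All 2860×0.232 = 663.52 kg/s of KOH reaches H, so H = 663.52/0.328 = 2022.9 kg/s and vapour = 837.07 kg/s.
The evaporator receives (1−α)·2860 of feed at 0.768 water and removes 0.729 of that water:
0.729×0.768×(1−α)×2860 = 837.07
(1−α) = 837.07/1601.2 = 0.5228;  α = 0.4772.

0.477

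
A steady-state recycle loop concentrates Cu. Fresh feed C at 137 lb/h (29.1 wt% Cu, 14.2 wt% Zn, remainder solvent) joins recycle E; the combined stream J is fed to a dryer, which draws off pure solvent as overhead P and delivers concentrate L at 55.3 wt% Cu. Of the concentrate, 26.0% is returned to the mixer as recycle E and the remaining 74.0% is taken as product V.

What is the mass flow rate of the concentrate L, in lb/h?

Overall Cu balance (none leaves overhead): Cu in fresh feed = Cu in product, i.e. 137×0.291 = (1−0.260)·L·0.553.
L = 39.867/(0.553×0.740) = 97.422 lb/h.

97.42 lb/h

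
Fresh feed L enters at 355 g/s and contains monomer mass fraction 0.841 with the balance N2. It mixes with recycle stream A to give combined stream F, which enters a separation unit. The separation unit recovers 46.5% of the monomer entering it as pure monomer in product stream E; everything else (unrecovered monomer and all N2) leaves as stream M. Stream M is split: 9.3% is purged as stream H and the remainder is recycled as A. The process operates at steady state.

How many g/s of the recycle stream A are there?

831.9 g/s

N2 enters only via L and leaves only via the purge: 355×0.159 = 0.093×(N2 in M), and the separation unit passes all N2, so N2 in F = N2 in M = 606.94 g/s.
monomer in F: m_A = 355×0.841 + (1−0.093)·(1−0.465)·m_A, so m_A = 298.56/0.5148 = 579.99 g/s.
M = (1−0.465)×579.99 + 606.94 = 917.23 g/s.
Recycle A = (1−0.093)×917.23 = 831.93 g/s.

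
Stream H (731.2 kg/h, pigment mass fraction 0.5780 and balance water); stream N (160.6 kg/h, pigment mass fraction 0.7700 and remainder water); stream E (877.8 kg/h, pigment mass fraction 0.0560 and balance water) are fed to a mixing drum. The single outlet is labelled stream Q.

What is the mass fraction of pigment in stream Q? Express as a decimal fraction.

0.3365

Total flow out = 731.2 + 160.6 + 877.8 = 1769.6 kg/h.
pigment in = 731.2×0.578 + 160.6×0.770 + 877.8×0.056 = 595.45 kg/h.
pigment mass fraction in Q = 595.45/1769.6 = 0.3365.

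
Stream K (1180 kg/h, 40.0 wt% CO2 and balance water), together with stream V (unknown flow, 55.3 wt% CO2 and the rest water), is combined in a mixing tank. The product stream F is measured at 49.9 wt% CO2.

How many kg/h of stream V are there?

2163 kg/h

Let V be the unknown flow. Total out = 1180 + V.
CO2 balance: 472 + 0.553·V = 0.499·(1180 + V)
(0.553 − 0.499)·V = 0.499×1180 − 472 = 116.82
V = 116.82 / 0.054 = 2163.3 kg/h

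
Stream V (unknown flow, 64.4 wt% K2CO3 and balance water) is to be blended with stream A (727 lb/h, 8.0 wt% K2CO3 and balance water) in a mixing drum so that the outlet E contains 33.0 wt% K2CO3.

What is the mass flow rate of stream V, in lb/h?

Let V be the unknown flow. Total out = 727 + V.
K2CO3 balance: 58.16 + 0.644·V = 0.330·(727 + V)
(0.644 − 0.330)·V = 0.330×727 − 58.16 = 181.75
V = 181.75 / 0.314 = 578.82 lb/h

578.8 lb/h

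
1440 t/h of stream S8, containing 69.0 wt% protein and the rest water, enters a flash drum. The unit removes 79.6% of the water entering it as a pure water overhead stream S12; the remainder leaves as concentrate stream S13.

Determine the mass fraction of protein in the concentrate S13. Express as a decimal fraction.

0.9160

protein is not removed: 1440×0.690 = 993.6 t/h of protein enters S13.
water entering = 1440×0.310 = 446.4 t/h; overhead removed = 0.796×446.4 = 355.33 t/h.
Concentrate = 1440 − 355.33 = 1084.7 t/h.
Mass fraction = 993.6/1084.7 = 0.9160.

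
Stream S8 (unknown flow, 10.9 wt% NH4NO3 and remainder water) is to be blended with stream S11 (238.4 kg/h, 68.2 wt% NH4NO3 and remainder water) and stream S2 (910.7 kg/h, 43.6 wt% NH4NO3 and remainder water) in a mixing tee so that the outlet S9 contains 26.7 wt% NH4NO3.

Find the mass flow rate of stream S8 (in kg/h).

1600 kg/h

Let S8 be the unknown flow. Total out = 1149.1 + S8.
NH4NO3 balance: 559.65 + 0.109·S8 = 0.267·(1149.1 + S8)
(0.109 − 0.267)·S8 = 0.267×1149.1 − 559.65 = -252.84
S8 = -252.84 / -0.158 = 1600.3 kg/h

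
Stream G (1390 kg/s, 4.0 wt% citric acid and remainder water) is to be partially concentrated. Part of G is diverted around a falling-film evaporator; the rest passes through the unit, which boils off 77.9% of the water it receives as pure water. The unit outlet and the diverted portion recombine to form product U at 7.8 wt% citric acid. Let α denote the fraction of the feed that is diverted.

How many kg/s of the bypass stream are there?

All 1390×0.040 = 55.6 kg/s of citric acid reaches U, so U = 55.6/0.078 = 712.82 kg/s and vapour = 677.18 kg/s.
The evaporator receives (1−α)·1390 of feed at 0.960 water and removes 0.779 of that water:
0.779×0.960×(1−α)×1390 = 677.18
(1−α) = 677.18/1039.5 = 0.6514;  α = 0.3486.
Bypass flow = 0.3486×1390 = 484.49 kg/s.

484.5 kg/s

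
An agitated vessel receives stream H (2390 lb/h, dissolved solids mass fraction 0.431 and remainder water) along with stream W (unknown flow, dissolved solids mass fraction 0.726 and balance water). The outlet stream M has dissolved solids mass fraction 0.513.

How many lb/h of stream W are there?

920.1 lb/h

Let W be the unknown flow. Total out = 2390 + W.
dissolved solids balance: 1030.1 + 0.726·W = 0.513·(2390 + W)
(0.726 − 0.513)·W = 0.513×2390 − 1030.1 = 195.98
W = 195.98 / 0.213 = 920.09 lb/h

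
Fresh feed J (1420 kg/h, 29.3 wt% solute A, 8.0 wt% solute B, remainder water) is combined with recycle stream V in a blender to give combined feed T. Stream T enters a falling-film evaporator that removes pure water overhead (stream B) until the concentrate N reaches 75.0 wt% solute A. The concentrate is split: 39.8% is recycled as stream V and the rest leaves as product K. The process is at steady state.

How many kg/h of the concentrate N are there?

921.5 kg/h

Overall solute A balance (none leaves overhead): solute A in fresh feed = solute A in product, i.e. 1420×0.293 = (1−0.398)·N·0.750.
N = 416.06/(0.750×0.602) = 921.51 kg/h.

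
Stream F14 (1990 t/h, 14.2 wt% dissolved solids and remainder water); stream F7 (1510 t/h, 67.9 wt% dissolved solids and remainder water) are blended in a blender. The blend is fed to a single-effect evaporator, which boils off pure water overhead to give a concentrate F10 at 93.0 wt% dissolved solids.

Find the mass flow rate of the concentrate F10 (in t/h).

1406 t/h

dissolved solids entering = 1990×0.142 + 1510×0.679 = 1307.9 t/h.
All dissolved solids reports to F10, so F10 = 1307.9/0.930 = 1406.3 t/h.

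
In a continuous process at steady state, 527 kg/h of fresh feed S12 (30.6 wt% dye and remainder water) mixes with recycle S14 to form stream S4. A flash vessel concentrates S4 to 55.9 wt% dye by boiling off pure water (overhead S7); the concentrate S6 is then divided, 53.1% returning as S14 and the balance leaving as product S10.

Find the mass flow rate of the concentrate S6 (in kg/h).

615.1 kg/h

Overall dye balance (none leaves overhead): dye in fresh feed = dye in product, i.e. 527×0.306 = (1−0.531)·S6·0.559.
S6 = 161.26/(0.559×0.469) = 615.1 kg/h.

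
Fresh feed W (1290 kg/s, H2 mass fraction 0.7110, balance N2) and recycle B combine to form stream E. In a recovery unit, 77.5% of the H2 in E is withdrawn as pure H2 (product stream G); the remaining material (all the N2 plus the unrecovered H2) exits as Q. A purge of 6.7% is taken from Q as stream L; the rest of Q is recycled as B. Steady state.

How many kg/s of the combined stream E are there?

6725 kg/s

N2 enters only via W and leaves only via the purge: 1290×0.289 = 0.067×(N2 in Q), and the recovery unit passes all N2, so N2 in E = N2 in Q = 5564.3 kg/s.
H2 in E: m_A = 1290×0.711 + (1−0.067)·(1−0.775)·m_A, so m_A = 917.19/0.7901 = 1160.9 kg/s.
E = 1160.9 + 5564.3 = 6725.2 kg/s.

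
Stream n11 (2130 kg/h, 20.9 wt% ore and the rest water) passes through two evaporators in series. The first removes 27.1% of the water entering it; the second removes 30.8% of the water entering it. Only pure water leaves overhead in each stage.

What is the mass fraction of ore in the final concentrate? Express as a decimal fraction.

0.344

water in feed = 2130×0.791 = 1684.8 kg/h.
After stage 1: water left = (1−0.271)×1684.8 = 1228.2; stream total = 1673.4 kg/h.
After stage 2: water left = (1−0.308)×1228.2 = 849.94; final concentrate = 1295.1 kg/h.
ore fraction = 445.17/1295.1 = 0.344.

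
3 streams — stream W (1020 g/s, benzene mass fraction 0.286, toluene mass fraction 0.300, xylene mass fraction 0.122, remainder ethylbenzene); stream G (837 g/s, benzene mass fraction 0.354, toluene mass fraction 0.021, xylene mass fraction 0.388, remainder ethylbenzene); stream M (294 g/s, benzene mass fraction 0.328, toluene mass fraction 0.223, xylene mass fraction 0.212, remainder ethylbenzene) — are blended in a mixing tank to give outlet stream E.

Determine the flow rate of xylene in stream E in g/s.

xylene out = xylene in = 1020×0.122 + 837×0.388 + 294×0.212 = 511.52 g/s.

511.5 g/s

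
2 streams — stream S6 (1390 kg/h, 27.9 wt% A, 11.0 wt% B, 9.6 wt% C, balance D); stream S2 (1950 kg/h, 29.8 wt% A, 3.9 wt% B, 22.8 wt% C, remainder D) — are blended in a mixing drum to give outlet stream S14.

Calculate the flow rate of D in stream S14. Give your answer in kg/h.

D out = D in = 1390×0.515 + 1950×0.435 = 1564.1 kg/h.

1564 kg/h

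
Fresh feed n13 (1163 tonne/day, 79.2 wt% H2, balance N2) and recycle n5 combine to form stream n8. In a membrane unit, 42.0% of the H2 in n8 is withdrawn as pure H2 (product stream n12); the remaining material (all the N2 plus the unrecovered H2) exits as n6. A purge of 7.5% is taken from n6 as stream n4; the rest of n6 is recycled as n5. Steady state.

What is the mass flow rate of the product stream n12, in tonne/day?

834.7 tonne/day

H2 in n8: m_A = 1163×0.792 + (1−0.075)·(1−0.420)·m_A, so m_A = 921.1/0.4635 = 1987.3 tonne/day.
Product n12 = 0.420×1987.3 = 834.65 tonne/day.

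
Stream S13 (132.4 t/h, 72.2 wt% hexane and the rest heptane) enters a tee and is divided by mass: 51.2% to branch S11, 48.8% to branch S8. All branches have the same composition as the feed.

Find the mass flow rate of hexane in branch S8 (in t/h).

Branch S8 total = 0.488×132.4 = 64.611 t/h.
hexane in S8 = 0.722×64.611 = 46.649 t/h.

46.65 t/h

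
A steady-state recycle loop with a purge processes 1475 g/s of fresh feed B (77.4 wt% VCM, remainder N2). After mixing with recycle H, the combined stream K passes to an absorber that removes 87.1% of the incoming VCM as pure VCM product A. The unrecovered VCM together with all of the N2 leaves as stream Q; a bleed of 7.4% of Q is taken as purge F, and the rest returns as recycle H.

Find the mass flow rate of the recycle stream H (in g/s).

4326 g/s

N2 enters only via B and leaves only via the purge: 1475×0.226 = 0.074×(N2 in Q), and the absorber passes all N2, so N2 in K = N2 in Q = 4504.7 g/s.
VCM in K: m_A = 1475×0.774 + (1−0.074)·(1−0.871)·m_A, so m_A = 1141.7/0.8805 = 1296.5 g/s.
Q = (1−0.871)×1296.5 + 4504.7 = 4672 g/s.
Recycle H = (1−0.074)×4672 = 4326.3 g/s.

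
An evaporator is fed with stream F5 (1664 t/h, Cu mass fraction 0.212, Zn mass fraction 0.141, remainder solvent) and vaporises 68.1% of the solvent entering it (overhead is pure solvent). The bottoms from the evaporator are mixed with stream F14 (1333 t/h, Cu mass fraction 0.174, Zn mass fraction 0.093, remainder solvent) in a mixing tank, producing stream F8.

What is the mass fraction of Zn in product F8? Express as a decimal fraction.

0.158

Vapour removed = 0.681×0.647×1664 = 733.17 t/h; concentrate = 930.83 t/h.
Zn reaching the mixer = 234.62 (from concentrate) + 1333×0.093 = 358.59 t/h.
Product flow = 930.83 + 1333 = 2263.8 t/h; Zn fraction = 0.158.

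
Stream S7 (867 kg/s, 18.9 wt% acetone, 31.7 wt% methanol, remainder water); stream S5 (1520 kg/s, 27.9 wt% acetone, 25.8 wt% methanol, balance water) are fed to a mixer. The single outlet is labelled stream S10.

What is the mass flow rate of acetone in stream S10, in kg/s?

587.9 kg/s

acetone out = acetone in = 867×0.189 + 1520×0.279 = 587.94 kg/s.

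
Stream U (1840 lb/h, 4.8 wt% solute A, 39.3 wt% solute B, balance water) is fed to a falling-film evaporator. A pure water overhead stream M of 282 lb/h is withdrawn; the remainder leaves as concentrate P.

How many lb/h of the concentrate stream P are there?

1558 lb/h

Concentrate = 1840 − 282 = 1558 lb/h.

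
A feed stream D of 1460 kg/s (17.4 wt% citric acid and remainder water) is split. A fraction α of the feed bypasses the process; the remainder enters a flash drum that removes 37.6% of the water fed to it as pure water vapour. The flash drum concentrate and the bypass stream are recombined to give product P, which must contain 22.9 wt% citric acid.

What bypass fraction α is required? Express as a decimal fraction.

All 1460×0.174 = 254.04 kg/s of citric acid reaches P, so P = 254.04/0.229 = 1109.3 kg/s and vapour = 350.66 kg/s.
The evaporator receives (1−α)·1460 of feed at 0.826 water and removes 0.376 of that water:
0.376×0.826×(1−α)×1460 = 350.66
(1−α) = 350.66/453.44 = 0.7733;  α = 0.2267.

0.227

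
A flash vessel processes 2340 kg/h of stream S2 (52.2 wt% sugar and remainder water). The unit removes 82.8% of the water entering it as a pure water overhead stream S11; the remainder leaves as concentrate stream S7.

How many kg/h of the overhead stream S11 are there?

water entering = 2340×0.478 = 1118.5 kg/h; overhead removed = 0.828×1118.5 = 926.13 kg/h.

926.1 kg/h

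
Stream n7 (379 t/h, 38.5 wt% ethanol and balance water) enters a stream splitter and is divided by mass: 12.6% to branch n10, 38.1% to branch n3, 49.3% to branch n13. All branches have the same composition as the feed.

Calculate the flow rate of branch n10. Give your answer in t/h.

47.75 t/h

Branch n10 flow = 0.126×379 = 47.754 t/h.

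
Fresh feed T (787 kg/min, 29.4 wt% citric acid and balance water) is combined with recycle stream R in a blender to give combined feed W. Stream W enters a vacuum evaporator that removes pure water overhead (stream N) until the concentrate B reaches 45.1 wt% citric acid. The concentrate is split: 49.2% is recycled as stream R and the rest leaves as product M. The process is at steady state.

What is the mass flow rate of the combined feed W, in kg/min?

1284 kg/min

Overall citric acid balance (none leaves overhead): citric acid in fresh feed = citric acid in product, i.e. 787×0.294 = (1−0.492)·B·0.451.
B = 231.38/(0.451×0.508) = 1009.9 kg/min.
Recycle R = 0.492×1009.9 = 496.87 kg/min.
Combined feed W = 787 + 496.87 = 1283.9 kg/min.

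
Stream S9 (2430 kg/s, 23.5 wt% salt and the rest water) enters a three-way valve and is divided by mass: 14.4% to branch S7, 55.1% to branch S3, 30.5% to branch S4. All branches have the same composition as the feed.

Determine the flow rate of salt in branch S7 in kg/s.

Branch S7 total = 0.144×2430 = 349.92 kg/s.
salt in S7 = 0.235×349.92 = 82.231 kg/s.

82.23 kg/s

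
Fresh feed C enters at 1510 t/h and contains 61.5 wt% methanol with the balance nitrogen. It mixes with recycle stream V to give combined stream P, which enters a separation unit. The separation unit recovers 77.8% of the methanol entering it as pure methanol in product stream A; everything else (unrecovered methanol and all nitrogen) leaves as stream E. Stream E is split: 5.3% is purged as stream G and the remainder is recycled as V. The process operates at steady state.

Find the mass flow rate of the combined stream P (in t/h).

12140 t/h

nitrogen enters only via C and leaves only via the purge: 1510×0.385 = 0.053×(nitrogen in E), and the separation unit passes all nitrogen, so nitrogen in P = nitrogen in E = 10969 t/h.
methanol in P: m_A = 1510×0.615 + (1−0.053)·(1−0.778)·m_A, so m_A = 928.65/0.7898 = 1175.9 t/h.
P = 1175.9 + 10969 = 12145 t/h.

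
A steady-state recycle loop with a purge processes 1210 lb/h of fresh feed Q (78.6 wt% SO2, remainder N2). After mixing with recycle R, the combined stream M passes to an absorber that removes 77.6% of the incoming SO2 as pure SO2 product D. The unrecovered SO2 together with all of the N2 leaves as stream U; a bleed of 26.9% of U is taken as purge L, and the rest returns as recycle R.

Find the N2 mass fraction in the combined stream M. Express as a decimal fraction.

0.458

N2 enters only via Q and leaves only via the purge: 1210×0.214 = 0.269×(N2 in U), and the absorber passes all N2, so N2 in M = N2 in U = 962.6 lb/h.
SO2 in M: m_A = 1210×0.786 + (1−0.269)·(1−0.776)·m_A, so m_A = 951.06/0.8363 = 1137.3 lb/h.
M = 1137.3 + 962.6 = 2099.9 lb/h.
N2 fraction in M = 962.6/2099.9 = 0.458.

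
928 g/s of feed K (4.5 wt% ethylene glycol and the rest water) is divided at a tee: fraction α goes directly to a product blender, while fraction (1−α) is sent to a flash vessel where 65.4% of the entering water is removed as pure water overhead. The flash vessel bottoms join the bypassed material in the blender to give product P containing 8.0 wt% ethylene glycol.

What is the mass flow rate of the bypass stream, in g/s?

278 g/s

All 928×0.045 = 41.76 g/s of ethylene glycol reaches P, so P = 41.76/0.080 = 522 g/s and vapour = 406 g/s.
The evaporator receives (1−α)·928 of feed at 0.955 water and removes 0.654 of that water:
0.654×0.955×(1−α)×928 = 406
(1−α) = 406/579.6 = 0.7005;  α = 0.2995.
Bypass flow = 0.2995×928 = 277.95 g/s.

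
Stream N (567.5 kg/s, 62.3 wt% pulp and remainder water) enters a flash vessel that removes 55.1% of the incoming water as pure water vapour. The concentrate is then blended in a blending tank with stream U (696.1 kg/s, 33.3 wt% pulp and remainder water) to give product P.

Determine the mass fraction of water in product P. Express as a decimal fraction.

0.489

Vapour removed = 0.551×0.377×567.5 = 117.89 kg/s; concentrate = 449.61 kg/s.
water reaching the mixer = 96.062 (from concentrate) + 696.1×0.667 = 560.36 kg/s.
Product flow = 449.61 + 696.1 = 1145.7 kg/s; water fraction = 0.489.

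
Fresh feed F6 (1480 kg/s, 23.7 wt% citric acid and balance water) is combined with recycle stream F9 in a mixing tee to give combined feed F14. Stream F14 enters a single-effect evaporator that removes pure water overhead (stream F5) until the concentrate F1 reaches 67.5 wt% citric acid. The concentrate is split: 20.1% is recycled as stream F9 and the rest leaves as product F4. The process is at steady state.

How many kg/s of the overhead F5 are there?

Overall citric acid balance (none leaves overhead): citric acid in fresh feed = citric acid in product, i.e. 1480×0.237 = (1−0.201)·F1·0.675.
F1 = 350.76/(0.675×0.799) = 650.37 kg/s.
Recycle F9 = 0.201×650.37 = 130.72 kg/s.
Combined feed F14 = 1480 + 130.72 = 1610.7 kg/s.
Overhead F5 = F14 − F1 = 1610.7 − 650.37 = 960.36 kg/s.

960.4 kg/s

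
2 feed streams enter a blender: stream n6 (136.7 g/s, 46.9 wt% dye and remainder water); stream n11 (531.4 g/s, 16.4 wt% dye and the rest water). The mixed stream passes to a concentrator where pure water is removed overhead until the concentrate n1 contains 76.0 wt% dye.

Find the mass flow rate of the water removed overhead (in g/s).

469.1 g/s

dye entering = 136.7×0.469 + 531.4×0.164 = 151.26 g/s.
All dye reports to n1, so n1 = 151.26/0.760 = 199.03 g/s.
Total feed = 668.1 g/s; overhead = 668.1 − 199.03 = 469.07 g/s.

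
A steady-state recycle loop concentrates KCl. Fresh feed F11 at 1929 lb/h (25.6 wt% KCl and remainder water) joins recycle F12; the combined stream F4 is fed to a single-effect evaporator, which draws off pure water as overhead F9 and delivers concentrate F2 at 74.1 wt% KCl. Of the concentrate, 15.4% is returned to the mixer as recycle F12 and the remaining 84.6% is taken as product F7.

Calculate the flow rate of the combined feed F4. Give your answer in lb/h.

Overall KCl balance (none leaves overhead): KCl in fresh feed = KCl in product, i.e. 1929×0.256 = (1−0.154)·F2·0.741.
F2 = 493.82/(0.741×0.846) = 787.74 lb/h.
Recycle F12 = 0.154×787.74 = 121.31 lb/h.
Combined feed F4 = 1929 + 121.31 = 2050.3 lb/h.

2050 lb/h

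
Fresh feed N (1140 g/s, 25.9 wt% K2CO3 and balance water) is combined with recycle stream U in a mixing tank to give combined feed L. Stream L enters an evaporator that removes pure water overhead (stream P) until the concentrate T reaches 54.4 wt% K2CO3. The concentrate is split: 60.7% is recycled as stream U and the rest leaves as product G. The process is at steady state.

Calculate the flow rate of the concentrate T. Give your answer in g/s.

1381 g/s

Overall K2CO3 balance (none leaves overhead): K2CO3 in fresh feed = K2CO3 in product, i.e. 1140×0.259 = (1−0.607)·T·0.544.
T = 295.26/(0.544×0.393) = 1381.1 g/s.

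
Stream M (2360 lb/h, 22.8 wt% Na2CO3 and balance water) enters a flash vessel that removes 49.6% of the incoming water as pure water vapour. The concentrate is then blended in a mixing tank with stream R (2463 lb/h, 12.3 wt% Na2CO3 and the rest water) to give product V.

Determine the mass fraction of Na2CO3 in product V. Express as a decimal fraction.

Vapour removed = 0.496×0.772×2360 = 903.67 lb/h; concentrate = 1456.3 lb/h.
Na2CO3 reaching the mixer = 538.08 (from concentrate) + 2463×0.123 = 841.03 lb/h.
Product flow = 1456.3 + 2463 = 3919.3 lb/h; Na2CO3 fraction = 0.215.

0.215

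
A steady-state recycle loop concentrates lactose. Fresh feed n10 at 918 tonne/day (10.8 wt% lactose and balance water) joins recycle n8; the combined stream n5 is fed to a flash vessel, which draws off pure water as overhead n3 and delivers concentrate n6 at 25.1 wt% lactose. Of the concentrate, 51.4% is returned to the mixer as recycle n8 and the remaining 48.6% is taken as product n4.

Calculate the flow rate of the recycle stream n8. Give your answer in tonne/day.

Overall lactose balance (none leaves overhead): lactose in fresh feed = lactose in product, i.e. 918×0.108 = (1−0.514)·n6·0.251.
n6 = 99.144/(0.251×0.486) = 812.75 tonne/day.
Recycle n8 = 0.514×812.75 = 417.75 tonne/day.

417.8 tonne/day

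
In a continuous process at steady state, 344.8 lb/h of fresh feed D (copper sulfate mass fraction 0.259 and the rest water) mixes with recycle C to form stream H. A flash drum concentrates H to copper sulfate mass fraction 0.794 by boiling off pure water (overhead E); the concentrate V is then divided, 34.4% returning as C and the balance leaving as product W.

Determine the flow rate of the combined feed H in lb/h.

403.8 lb/h

Overall copper sulfate balance (none leaves overhead): copper sulfate in fresh feed = copper sulfate in product, i.e. 344.8×0.259 = (1−0.344)·V·0.794.
V = 89.303/(0.794×0.656) = 171.45 lb/h.
Recycle C = 0.344×171.45 = 58.98 lb/h.
Combined feed H = 344.8 + 58.98 = 403.78 lb/h.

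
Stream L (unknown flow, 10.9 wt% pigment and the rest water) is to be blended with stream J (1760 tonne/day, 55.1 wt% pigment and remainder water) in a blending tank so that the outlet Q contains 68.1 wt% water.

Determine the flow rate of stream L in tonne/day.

Let L be the unknown flow. Total out = 1760 + L.
water balance: 790.24 + 0.891·L = 0.681·(1760 + L)
(0.891 − 0.681)·L = 0.681×1760 − 790.24 = 408.32
L = 408.32 / 0.210 = 1944.4 tonne/day

1944 tonne/day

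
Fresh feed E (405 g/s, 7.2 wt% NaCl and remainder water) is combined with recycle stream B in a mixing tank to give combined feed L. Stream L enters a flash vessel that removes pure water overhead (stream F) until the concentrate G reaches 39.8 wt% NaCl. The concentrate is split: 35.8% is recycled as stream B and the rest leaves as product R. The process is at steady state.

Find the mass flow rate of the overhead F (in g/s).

Overall NaCl balance (none leaves overhead): NaCl in fresh feed = NaCl in product, i.e. 405×0.072 = (1−0.358)·G·0.398.
G = 29.16/(0.398×0.642) = 114.12 g/s.
Recycle B = 0.358×114.12 = 40.856 g/s.
Combined feed L = 405 + 40.856 = 445.86 g/s.
Overhead F = L − G = 445.86 − 114.12 = 331.73 g/s.

331.7 g/s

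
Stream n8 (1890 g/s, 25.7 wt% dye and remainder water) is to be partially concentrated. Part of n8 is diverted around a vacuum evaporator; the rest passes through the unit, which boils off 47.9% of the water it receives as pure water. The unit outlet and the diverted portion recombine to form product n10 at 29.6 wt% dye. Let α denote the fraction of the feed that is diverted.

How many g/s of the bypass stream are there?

All 1890×0.257 = 485.73 g/s of dye reaches n10, so n10 = 485.73/0.296 = 1641 g/s and vapour = 249.02 g/s.
The evaporator receives (1−α)·1890 of feed at 0.743 water and removes 0.479 of that water:
0.479×0.743×(1−α)×1890 = 249.02
(1−α) = 249.02/672.65 = 0.3702;  α = 0.6298.
Bypass flow = 0.6298×1890 = 1190.3 g/s.

1190 g/s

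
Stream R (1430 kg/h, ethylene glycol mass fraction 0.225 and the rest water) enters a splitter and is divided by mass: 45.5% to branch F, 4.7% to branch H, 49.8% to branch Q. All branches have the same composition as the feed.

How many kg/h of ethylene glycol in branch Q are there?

Branch Q total = 0.498×1430 = 712.14 kg/h.
ethylene glycol in Q = 0.225×712.14 = 160.23 kg/h.

160.2 kg/h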